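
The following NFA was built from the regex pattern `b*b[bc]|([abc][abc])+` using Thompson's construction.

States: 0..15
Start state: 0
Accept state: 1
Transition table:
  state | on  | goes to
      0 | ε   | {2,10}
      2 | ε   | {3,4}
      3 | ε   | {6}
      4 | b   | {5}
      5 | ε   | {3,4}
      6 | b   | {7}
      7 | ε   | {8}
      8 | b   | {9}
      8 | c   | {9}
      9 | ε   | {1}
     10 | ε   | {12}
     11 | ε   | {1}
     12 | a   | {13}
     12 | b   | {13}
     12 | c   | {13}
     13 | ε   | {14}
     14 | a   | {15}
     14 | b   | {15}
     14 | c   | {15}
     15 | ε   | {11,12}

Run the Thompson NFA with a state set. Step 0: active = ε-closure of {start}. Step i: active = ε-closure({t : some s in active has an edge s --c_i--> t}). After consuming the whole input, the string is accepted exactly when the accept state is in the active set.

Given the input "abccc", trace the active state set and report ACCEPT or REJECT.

initial (ε-close {0}): {0,2,3,4,6,10,12}
'a' @ 1: {13,14}
'b' @ 2: {1,11,12,15}  ✓accept
'c' @ 3: {13,14}
'c' @ 4: {1,11,12,15}  ✓accept
'c' @ 5: {13,14}
end set {13,14} — state 1 not in

Answer: REJECT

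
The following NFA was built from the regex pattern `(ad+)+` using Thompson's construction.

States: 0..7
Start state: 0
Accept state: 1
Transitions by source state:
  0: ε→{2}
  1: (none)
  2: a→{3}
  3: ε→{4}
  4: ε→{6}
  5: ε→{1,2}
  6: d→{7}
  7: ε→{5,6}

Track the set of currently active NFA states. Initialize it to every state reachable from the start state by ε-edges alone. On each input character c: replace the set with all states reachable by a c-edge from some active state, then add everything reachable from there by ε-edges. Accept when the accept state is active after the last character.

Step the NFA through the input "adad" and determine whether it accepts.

S₀ = ε-closure({0}) = {0,2}
'a' @ 1: {3,4,6}
'd' @ 2: {1,2,5,6,7}  (accept∈set)
'a' @ 3: {3,4,6}
'd' @ 4: {1,2,5,6,7}  (accept∈set)
final: {1,2,5,6,7}; accept 1 in set

Answer: ACCEPT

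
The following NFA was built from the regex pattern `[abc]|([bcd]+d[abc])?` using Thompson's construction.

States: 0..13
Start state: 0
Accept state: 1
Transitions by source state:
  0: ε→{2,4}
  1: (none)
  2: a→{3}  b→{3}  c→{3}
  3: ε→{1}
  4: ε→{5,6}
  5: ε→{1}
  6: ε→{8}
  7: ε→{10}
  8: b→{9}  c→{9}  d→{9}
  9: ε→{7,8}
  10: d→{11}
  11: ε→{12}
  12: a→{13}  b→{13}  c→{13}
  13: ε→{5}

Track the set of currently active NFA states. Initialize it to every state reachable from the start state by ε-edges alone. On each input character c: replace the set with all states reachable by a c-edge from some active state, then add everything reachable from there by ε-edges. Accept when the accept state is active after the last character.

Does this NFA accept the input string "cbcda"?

Answer: ACCEPT

Steps:
initial (ε-close {0}): {0,1,2,4,5,6,8}
'c' @ 1: {1,3,7,8,9,10}  [accepting]
'b' @ 2: {7,8,9,10}
'c' @ 3: {7,8,9,10}
'd' @ 4: {7,8,9,10,11,12}
'a' @ 5: {1,5,13}  [accepting]
end set {1,5,13} — state 1 in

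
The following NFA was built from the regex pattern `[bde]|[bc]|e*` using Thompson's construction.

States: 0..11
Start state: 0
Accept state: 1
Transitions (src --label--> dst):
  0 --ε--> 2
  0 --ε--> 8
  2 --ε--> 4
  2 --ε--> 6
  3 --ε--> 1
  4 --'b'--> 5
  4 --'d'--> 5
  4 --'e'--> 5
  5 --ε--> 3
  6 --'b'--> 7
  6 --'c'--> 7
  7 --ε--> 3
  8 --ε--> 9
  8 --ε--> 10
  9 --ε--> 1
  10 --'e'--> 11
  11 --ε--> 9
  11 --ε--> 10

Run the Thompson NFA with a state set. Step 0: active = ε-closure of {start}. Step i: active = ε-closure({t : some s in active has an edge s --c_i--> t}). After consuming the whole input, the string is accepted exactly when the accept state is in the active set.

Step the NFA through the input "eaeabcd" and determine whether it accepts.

Answer: REJECT

Trace:
S₀ = ε-closure({0}) = {0,1,2,4,6,8,9,10}
'e' @ 1: {1,3,5,9,10,11}  [accepting]
'a' @ 2: {}  — state set empty
rest 'eabcd' ignored (set empty)
end set {} — state 1 not in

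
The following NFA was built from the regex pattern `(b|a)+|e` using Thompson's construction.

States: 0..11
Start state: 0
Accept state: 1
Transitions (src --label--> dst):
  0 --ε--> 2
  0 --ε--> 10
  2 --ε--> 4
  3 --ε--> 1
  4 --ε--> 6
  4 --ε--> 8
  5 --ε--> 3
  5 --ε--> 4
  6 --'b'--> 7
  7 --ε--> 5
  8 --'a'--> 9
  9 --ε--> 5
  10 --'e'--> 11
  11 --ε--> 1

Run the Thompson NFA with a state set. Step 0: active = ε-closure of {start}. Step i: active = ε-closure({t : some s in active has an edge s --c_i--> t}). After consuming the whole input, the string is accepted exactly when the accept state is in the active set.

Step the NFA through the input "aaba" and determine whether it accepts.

start: ε-closure({0}) = {0,2,4,6,8,10}
'a' @ 1: {1,3,4,5,6,8,9}  ✓accept
'a' @ 2: {1,3,4,5,6,8,9}  ✓accept
'b' @ 3: {1,3,4,5,6,7,8}  ✓accept
'a' @ 4: {1,3,4,5,6,8,9}  ✓accept
after full input: {1,3,4,5,6,8,9}  (accept=1 in)

Answer: ACCEPT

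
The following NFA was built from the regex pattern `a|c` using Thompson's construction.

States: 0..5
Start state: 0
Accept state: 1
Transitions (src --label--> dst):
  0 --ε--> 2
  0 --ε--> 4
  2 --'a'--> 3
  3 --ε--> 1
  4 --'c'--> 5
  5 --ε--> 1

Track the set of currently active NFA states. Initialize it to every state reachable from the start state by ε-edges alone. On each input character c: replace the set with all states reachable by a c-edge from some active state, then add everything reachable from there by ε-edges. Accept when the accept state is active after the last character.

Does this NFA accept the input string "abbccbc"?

Answer: REJECT

Derivation:
start: ε-closure({0}) = {0,2,4}
'a' @ 1: {1,3}  (accept∈set)
'b' @ 2: {}  — dead — no transitions
rest 'bccbc' ignored (set empty)
after full input: {}  (accept=1 not in)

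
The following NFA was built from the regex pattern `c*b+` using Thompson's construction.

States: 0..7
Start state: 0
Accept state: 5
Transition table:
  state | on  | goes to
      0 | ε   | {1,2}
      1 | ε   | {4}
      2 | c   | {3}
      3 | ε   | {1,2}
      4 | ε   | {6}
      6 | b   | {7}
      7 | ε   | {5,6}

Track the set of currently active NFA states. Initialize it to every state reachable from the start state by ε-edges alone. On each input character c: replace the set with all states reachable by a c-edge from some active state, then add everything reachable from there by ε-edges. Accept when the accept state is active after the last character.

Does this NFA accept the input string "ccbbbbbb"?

Answer: ACCEPT

Trace:
start: ε-closure({0}) = {0,1,2,4,6}
'c' @ 1: {1,2,3,4,6}
'c' @ 2: {1,2,3,4,6}
'b' @ 3: {5,6,7}  ✓accept
'b' @ 4: {5,6,7}  ✓accept
'b' @ 5: {5,6,7}  ✓accept
'b' @ 6: {5,6,7}  ✓accept
'b' @ 7: {5,6,7}  ✓accept
'b' @ 8: {5,6,7}  ✓accept
final: {5,6,7}; accept 5 in set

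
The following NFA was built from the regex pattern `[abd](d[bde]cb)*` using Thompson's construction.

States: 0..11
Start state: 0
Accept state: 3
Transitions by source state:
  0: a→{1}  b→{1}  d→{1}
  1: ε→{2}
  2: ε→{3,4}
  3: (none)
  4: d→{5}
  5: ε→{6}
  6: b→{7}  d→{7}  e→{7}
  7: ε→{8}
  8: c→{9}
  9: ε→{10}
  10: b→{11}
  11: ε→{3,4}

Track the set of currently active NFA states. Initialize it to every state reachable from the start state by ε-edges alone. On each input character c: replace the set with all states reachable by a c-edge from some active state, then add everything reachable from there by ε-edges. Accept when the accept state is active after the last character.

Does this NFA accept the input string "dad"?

Answer: REJECT

Steps:
start: ε-closure({0}) = {0}
'd' @ 1: {1,2,3,4}  ✓accept
'a' @ 2: {}  — dead — no transitions
rest 'd' ignored (set empty)
end set {} — state 3 not in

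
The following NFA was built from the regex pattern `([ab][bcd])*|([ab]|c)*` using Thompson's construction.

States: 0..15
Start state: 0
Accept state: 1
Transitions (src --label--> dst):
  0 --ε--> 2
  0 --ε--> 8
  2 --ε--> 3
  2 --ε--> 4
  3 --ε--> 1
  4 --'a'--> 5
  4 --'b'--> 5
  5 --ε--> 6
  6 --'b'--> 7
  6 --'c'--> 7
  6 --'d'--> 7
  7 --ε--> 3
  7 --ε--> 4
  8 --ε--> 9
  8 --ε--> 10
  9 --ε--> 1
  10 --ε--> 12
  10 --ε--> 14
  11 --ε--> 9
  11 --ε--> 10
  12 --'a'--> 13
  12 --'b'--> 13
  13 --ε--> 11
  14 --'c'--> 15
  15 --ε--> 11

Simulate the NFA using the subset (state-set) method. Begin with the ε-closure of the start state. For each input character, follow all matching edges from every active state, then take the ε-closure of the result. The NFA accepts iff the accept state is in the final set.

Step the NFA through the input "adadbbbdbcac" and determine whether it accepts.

Answer: ACCEPT

Steps:
initial (ε-close {0}): {0,1,2,3,4,8,9,10,12,14}
'a' @ 1: {1,5,6,9,10,11,12,13,14}  [accepting]
'd' @ 2: {1,3,4,7}  [accepting]
'a' @ 3: {5,6}
'd' @ 4: {1,3,4,7}  [accepting]
'b' @ 5: {5,6}
'b' @ 6: {1,3,4,7}  [accepting]
'b' @ 7: {5,6}
'd' @ 8: {1,3,4,7}  [accepting]
'b' @ 9: {5,6}
'c' @ 10: {1,3,4,7}  [accepting]
'a' @ 11: {5,6}
'c' @ 12: {1,3,4,7}  [accepting]
after full input: {1,3,4,7}  (accept=1 in)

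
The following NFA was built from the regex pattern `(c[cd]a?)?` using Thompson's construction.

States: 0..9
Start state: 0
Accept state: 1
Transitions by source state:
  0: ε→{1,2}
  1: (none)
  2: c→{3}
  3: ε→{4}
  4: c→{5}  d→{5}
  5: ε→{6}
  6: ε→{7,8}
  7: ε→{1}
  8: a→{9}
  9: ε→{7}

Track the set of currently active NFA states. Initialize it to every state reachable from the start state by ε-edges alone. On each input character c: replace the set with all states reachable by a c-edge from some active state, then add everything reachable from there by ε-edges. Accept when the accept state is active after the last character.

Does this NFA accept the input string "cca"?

S₀ = ε-closure({0}) = {0,1,2}
'c' @ 1: {3,4}
'c' @ 2: {1,5,6,7,8}  [accepting]
'a' @ 3: {1,7,9}  [accepting]
final: {1,7,9}; accept 1 in set

Answer: ACCEPT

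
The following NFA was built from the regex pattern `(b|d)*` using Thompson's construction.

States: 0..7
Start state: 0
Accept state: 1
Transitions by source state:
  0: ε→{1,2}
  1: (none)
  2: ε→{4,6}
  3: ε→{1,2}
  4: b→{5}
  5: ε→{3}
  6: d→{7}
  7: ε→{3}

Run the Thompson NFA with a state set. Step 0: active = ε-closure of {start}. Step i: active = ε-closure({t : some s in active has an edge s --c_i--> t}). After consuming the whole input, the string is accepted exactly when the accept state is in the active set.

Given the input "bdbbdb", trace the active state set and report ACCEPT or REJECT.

Answer: ACCEPT

Derivation:
start: ε-closure({0}) = {0,1,2,4,6}
'b' @ 1: {1,2,3,4,5,6}  (accept∈set)
'd' @ 2: {1,2,3,4,6,7}  (accept∈set)
'b' @ 3: {1,2,3,4,5,6}  (accept∈set)
'b' @ 4: {1,2,3,4,5,6}  (accept∈set)
'd' @ 5: {1,2,3,4,6,7}  (accept∈set)
'b' @ 6: {1,2,3,4,5,6}  (accept∈set)
end set {1,2,3,4,5,6} — state 1 in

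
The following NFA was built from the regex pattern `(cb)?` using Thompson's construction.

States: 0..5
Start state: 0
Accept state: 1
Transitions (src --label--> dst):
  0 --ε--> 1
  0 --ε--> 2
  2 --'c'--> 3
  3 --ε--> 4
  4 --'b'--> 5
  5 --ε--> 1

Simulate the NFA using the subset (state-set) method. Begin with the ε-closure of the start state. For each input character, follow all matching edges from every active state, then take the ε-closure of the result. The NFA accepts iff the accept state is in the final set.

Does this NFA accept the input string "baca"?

Answer: REJECT

Trace:
start: ε-closure({0}) = {0,1,2}
'b' @ 1: {}  — no active states
rest 'aca' ignored (set empty)
end set {} — state 1 not in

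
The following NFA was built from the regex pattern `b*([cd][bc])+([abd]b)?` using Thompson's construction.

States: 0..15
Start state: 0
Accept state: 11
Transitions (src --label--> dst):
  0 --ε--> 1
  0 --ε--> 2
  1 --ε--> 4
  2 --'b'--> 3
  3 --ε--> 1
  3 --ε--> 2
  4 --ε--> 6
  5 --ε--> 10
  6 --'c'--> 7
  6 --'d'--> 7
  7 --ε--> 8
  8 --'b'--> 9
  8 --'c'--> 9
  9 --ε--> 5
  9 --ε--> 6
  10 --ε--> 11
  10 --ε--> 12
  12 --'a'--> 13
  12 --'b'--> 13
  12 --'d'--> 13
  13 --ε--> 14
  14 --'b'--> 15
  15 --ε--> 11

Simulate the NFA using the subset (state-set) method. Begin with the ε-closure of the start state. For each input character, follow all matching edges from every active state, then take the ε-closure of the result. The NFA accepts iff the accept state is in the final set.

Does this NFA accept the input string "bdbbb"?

start: ε-closure({0}) = {0,1,2,4,6}
'b' @ 1: {1,2,3,4,6}
'd' @ 2: {7,8}
'b' @ 3: {5,6,9,10,11,12}  (accept∈set)
'b' @ 4: {13,14}
'b' @ 5: {11,15}  (accept∈set)
final: {11,15}; accept 11 in set

Answer: ACCEPT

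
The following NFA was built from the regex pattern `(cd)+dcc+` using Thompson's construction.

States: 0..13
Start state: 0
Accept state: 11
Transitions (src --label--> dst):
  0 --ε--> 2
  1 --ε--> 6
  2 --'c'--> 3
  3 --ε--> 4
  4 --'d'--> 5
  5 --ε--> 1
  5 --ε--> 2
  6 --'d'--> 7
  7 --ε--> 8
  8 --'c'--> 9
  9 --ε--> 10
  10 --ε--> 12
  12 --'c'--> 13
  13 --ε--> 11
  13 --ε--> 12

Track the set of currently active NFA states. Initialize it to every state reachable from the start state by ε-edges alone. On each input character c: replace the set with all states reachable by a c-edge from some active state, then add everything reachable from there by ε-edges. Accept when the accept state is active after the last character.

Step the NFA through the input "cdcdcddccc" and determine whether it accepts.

start: ε-closure({0}) = {0,2}
'c' @ 1: {3,4}
'd' @ 2: {1,2,5,6}
'c' @ 3: {3,4}
'd' @ 4: {1,2,5,6}
'c' @ 5: {3,4}
'd' @ 6: {1,2,5,6}
'd' @ 7: {7,8}
'c' @ 8: {9,10,12}
'c' @ 9: {11,12,13}  (accept∈set)
'c' @ 10: {11,12,13}  (accept∈set)
final: {11,12,13}; accept 11 in set

Answer: ACCEPT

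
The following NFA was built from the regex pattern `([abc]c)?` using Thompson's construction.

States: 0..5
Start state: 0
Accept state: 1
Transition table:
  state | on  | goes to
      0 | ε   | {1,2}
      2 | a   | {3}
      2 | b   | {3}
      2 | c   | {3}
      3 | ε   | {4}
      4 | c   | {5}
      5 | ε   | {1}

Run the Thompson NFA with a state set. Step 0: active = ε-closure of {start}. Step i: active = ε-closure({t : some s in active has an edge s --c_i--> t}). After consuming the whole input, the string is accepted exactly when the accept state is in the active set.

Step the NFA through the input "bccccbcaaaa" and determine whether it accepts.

S₀ = ε-closure({0}) = {0,1,2}
'b' @ 1: {3,4}
'c' @ 2: {1,5}  [accepting]
'c' @ 3: {}  — dead — no transitions
rest 'ccbcaaaa' ignored (set empty)
end set {} — state 1 not in

Answer: REJECT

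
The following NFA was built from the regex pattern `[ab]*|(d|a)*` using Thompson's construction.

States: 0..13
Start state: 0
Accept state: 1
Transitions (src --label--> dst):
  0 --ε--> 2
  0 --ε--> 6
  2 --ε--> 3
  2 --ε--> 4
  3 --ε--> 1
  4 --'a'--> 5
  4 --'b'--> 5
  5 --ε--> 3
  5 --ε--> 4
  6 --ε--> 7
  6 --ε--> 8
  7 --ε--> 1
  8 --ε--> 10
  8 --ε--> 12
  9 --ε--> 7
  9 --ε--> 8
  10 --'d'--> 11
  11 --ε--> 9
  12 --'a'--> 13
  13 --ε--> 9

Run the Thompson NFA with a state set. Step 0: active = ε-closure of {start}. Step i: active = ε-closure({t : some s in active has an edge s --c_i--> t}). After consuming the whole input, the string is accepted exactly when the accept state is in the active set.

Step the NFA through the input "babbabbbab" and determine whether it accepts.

S₀ = ε-closure({0}) = {0,1,2,3,4,6,7,8,10,12}
'b' @ 1: {1,3,4,5}  ✓accept
'a' @ 2: {1,3,4,5}  ✓accept
'b' @ 3: {1,3,4,5}  ✓accept
'b' @ 4: {1,3,4,5}  ✓accept
'a' @ 5: {1,3,4,5}  ✓accept
'b' @ 6: {1,3,4,5}  ✓accept
'b' @ 7: {1,3,4,5}  ✓accept
'b' @ 8: {1,3,4,5}  ✓accept
'a' @ 9: {1,3,4,5}  ✓accept
'b' @ 10: {1,3,4,5}  ✓accept
after full input: {1,3,4,5}  (accept=1 in)

Answer: ACCEPT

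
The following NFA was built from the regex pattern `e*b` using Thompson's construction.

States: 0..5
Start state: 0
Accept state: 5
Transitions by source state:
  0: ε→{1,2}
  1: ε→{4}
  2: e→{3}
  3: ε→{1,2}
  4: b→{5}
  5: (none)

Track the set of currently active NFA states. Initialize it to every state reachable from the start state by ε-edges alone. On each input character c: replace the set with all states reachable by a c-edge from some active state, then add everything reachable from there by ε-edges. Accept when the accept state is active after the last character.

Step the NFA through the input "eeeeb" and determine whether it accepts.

Answer: ACCEPT

Trace:
S₀ = ε-closure({0}) = {0,1,2,4}
'e' @ 1: {1,2,3,4}
'e' @ 2: {1,2,3,4}
'e' @ 3: {1,2,3,4}
'e' @ 4: {1,2,3,4}
'b' @ 5: {5}  ✓accept
final: {5}; accept 5 in set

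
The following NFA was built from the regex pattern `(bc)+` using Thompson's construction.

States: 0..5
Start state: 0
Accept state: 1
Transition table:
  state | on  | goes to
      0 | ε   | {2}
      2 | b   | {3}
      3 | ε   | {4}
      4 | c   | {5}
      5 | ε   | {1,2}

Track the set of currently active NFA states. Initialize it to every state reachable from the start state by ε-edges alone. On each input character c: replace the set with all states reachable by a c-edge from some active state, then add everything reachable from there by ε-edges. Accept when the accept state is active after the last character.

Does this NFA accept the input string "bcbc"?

Answer: ACCEPT

Derivation:
start: ε-closure({0}) = {0,2}
'b' @ 1: {3,4}
'c' @ 2: {1,2,5}  ✓accept
'b' @ 3: {3,4}
'c' @ 4: {1,2,5}  ✓accept
after full input: {1,2,5}  (accept=1 in)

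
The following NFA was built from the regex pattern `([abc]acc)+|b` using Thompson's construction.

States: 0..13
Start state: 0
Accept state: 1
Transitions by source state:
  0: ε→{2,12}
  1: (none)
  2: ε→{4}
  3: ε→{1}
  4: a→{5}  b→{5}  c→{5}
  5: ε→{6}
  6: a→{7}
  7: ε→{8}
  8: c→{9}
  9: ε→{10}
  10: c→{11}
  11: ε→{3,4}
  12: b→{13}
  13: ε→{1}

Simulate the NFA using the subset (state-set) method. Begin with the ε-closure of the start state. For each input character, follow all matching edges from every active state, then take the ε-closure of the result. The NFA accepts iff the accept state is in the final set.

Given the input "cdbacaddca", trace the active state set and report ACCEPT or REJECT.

Answer: REJECT

Trace:
initial (ε-close {0}): {0,2,4,12}
'c' @ 1: {5,6}
'd' @ 2: {}  — dead — no transitions
rest 'bacaddca' ignored (set empty)
end set {} — state 1 not in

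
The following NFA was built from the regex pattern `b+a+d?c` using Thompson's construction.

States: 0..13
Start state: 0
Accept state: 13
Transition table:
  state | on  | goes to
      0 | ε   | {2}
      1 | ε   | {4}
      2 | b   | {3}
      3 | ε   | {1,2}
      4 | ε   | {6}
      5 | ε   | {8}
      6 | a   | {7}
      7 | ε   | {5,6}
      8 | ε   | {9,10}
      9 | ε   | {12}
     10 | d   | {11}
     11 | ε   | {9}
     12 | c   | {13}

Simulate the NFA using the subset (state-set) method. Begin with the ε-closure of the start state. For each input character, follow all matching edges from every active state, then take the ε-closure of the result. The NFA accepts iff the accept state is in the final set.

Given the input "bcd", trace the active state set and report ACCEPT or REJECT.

Answer: REJECT

Derivation:
start: ε-closure({0}) = {0,2}
'b' @ 1: {1,2,3,4,6}
'c' @ 2: {}  — dead — no transitions
rest 'd' ignored (set empty)
final: {}; accept 13 not in set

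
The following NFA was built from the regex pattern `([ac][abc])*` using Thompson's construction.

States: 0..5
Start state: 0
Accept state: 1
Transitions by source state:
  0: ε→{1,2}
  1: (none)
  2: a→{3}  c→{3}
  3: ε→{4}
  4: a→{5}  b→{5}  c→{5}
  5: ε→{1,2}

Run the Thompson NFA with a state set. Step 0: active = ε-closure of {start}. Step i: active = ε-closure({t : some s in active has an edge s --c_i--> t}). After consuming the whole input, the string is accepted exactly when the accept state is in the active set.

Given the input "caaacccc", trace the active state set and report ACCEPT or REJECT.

Answer: ACCEPT

Trace:
S₀ = ε-closure({0}) = {0,1,2}
'c' @ 1: {3,4}
'a' @ 2: {1,2,5}  [accepting]
'a' @ 3: {3,4}
'a' @ 4: {1,2,5}  [accepting]
'c' @ 5: {3,4}
'c' @ 6: {1,2,5}  [accepting]
'c' @ 7: {3,4}
'c' @ 8: {1,2,5}  [accepting]
end set {1,2,5} — state 1 in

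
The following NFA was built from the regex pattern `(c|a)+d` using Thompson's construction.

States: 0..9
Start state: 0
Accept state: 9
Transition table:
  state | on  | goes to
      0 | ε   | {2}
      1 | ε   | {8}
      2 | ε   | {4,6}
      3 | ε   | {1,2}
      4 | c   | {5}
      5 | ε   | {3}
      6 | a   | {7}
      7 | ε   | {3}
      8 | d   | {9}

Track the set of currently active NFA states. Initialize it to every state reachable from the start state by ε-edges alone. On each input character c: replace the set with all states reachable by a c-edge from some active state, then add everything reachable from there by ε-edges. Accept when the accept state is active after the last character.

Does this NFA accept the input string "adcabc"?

initial (ε-close {0}): {0,2,4,6}
'a' @ 1: {1,2,3,4,6,7,8}
'd' @ 2: {9}  ✓accept
'c' @ 3: {}  — state set empty
rest 'abc' ignored (set empty)
end set {} — state 9 not in

Answer: REJECT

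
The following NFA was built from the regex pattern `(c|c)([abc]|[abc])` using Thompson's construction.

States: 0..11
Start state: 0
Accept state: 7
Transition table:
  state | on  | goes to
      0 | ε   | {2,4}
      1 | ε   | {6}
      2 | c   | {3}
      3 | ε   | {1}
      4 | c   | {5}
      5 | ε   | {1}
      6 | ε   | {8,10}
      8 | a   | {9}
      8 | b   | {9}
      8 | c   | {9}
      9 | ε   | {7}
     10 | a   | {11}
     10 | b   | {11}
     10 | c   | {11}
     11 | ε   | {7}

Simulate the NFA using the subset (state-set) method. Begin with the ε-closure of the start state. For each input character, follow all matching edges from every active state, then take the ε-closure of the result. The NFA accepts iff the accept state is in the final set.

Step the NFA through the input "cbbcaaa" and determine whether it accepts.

start: ε-closure({0}) = {0,2,4}
'c' @ 1: {1,3,5,6,8,10}
'b' @ 2: {7,9,11}  [accepting]
'b' @ 3: {}  — state set empty
rest 'caaa' ignored (set empty)
end set {} — state 7 not in

Answer: REJECT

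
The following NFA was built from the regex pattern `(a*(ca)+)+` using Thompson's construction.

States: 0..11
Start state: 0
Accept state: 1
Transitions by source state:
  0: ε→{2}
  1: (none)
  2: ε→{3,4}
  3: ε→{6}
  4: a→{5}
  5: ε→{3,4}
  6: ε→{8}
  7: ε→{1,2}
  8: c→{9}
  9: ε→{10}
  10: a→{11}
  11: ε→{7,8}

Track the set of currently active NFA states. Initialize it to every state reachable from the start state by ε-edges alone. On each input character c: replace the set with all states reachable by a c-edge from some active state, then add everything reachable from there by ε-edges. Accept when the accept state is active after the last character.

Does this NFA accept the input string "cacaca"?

initial (ε-close {0}): {0,2,3,4,6,8}
'c' @ 1: {9,10}
'a' @ 2: {1,2,3,4,6,7,8,11}  (accept∈set)
'c' @ 3: {9,10}
'a' @ 4: {1,2,3,4,6,7,8,11}  (accept∈set)
'c' @ 5: {9,10}
'a' @ 6: {1,2,3,4,6,7,8,11}  (accept∈set)
end set {1,2,3,4,6,7,8,11} — state 1 in

Answer: ACCEPT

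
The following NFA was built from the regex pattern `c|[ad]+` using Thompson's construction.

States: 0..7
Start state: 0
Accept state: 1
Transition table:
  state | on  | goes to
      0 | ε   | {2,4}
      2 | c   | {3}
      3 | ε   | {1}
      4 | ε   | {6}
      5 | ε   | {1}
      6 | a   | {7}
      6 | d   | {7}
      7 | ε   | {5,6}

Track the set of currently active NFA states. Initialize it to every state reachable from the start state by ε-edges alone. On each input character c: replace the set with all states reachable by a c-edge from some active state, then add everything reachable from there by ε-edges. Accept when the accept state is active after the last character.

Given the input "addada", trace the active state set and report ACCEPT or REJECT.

Answer: ACCEPT

Derivation:
S₀ = ε-closure({0}) = {0,2,4,6}
'a' @ 1: {1,5,6,7}  (accept∈set)
'd' @ 2: {1,5,6,7}  (accept∈set)
'd' @ 3: {1,5,6,7}  (accept∈set)
'a' @ 4: {1,5,6,7}  (accept∈set)
'd' @ 5: {1,5,6,7}  (accept∈set)
'a' @ 6: {1,5,6,7}  (accept∈set)
after full input: {1,5,6,7}  (accept=1 in)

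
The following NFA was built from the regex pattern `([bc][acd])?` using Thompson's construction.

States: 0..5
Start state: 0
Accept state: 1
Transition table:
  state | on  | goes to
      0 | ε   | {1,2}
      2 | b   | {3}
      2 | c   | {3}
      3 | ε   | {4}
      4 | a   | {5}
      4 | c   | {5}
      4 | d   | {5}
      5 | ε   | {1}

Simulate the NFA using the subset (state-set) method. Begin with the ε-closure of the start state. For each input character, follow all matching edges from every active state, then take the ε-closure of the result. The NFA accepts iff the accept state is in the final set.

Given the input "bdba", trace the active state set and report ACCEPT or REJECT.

Answer: REJECT

Steps:
start: ε-closure({0}) = {0,1,2}
'b' @ 1: {3,4}
'd' @ 2: {1,5}  [accepting]
'b' @ 3: {}  — no active states
rest 'a' ignored (set empty)
end set {} — state 1 not in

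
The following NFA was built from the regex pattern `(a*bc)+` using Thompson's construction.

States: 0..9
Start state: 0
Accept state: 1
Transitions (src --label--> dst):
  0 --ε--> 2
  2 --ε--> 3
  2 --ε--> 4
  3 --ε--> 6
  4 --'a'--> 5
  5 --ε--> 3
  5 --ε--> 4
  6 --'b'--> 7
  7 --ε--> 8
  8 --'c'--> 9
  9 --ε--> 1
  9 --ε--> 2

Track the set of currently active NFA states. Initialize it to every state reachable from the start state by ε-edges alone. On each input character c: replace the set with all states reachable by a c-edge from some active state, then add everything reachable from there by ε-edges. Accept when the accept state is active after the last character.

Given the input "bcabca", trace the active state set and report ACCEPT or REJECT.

start: ε-closure({0}) = {0,2,3,4,6}
'b' @ 1: {7,8}
'c' @ 2: {1,2,3,4,6,9}  ✓accept
'a' @ 3: {3,4,5,6}
'b' @ 4: {7,8}
'c' @ 5: {1,2,3,4,6,9}  ✓accept
'a' @ 6: {3,4,5,6}
end set {3,4,5,6} — state 1 not in

Answer: REJECT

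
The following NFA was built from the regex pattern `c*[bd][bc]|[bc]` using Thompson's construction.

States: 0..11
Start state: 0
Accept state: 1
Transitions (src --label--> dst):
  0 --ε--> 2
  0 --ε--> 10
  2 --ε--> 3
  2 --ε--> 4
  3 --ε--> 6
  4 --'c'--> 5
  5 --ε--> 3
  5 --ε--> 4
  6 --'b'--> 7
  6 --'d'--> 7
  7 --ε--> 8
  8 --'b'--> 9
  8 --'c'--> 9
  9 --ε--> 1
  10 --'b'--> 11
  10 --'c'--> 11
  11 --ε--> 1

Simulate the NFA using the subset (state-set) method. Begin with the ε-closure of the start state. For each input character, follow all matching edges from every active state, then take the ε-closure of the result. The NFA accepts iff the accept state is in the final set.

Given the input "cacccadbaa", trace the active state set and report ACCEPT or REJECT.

Answer: REJECT

Trace:
start: ε-closure({0}) = {0,2,3,4,6,10}
'c' @ 1: {1,3,4,5,6,11}  [accepting]
'a' @ 2: {}  — no active states
rest 'cccadbaa' ignored (set empty)
after full input: {}  (accept=1 not in)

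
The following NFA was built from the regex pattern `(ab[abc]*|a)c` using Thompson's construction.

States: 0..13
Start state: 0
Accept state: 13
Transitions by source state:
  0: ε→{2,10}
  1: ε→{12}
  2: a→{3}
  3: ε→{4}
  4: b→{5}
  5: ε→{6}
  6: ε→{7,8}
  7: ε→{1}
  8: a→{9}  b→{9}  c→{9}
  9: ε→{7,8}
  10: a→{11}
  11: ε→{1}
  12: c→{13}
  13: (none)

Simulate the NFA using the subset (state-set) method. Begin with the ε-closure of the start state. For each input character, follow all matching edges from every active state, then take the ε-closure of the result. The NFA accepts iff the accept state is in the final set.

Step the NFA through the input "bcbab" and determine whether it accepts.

Answer: REJECT

Trace:
start: ε-closure({0}) = {0,2,10}
'b' @ 1: {}  — no active states
rest 'cbab' ignored (set empty)
final: {}; accept 13 not in set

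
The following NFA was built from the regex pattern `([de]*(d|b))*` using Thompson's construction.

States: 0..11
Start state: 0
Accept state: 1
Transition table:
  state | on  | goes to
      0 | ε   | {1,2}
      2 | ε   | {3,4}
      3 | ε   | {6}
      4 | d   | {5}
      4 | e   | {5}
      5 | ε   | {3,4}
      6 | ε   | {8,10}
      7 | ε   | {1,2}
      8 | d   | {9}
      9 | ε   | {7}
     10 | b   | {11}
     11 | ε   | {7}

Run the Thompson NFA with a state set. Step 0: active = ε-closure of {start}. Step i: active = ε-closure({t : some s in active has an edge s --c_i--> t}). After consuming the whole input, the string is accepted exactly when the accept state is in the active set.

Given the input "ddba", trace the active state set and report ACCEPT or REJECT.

start: ε-closure({0}) = {0,1,2,3,4,6,8,10}
'd' @ 1: {1,2,3,4,5,6,7,8,9,10}  ✓accept
'd' @ 2: {1,2,3,4,5,6,7,8,9,10}  ✓accept
'b' @ 3: {1,2,3,4,6,7,8,10,11}  ✓accept
'a' @ 4: {}  — dead — no transitions
final: {}; accept 1 not in set

Answer: REJECT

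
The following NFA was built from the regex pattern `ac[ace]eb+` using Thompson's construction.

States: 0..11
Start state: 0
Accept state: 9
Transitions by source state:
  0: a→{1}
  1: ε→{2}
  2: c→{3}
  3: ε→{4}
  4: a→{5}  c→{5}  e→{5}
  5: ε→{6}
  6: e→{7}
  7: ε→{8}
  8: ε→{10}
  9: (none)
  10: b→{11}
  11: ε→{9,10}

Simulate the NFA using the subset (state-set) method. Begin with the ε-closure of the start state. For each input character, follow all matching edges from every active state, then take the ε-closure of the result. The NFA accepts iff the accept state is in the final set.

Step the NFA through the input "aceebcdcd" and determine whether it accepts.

Answer: REJECT

Trace:
start: ε-closure({0}) = {0}
'a' @ 1: {1,2}
'c' @ 2: {3,4}
'e' @ 3: {5,6}
'e' @ 4: {7,8,10}
'b' @ 5: {9,10,11}  [accepting]
'c' @ 6: {}  — state set empty
rest 'dcd' ignored (set empty)
final: {}; accept 9 not in set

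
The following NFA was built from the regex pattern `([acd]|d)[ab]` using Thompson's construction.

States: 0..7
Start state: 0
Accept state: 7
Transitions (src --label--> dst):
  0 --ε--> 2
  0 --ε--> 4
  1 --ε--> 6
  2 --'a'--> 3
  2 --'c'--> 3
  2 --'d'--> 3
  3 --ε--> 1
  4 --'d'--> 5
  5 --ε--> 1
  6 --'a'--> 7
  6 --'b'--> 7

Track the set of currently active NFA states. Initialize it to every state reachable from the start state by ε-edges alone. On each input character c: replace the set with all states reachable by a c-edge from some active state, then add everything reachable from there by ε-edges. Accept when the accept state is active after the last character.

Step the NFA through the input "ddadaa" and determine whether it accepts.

S₀ = ε-closure({0}) = {0,2,4}
'd' @ 1: {1,3,5,6}
'd' @ 2: {}  — no active states
rest 'adaa' ignored (set empty)
after full input: {}  (accept=7 not in)

Answer: REJECT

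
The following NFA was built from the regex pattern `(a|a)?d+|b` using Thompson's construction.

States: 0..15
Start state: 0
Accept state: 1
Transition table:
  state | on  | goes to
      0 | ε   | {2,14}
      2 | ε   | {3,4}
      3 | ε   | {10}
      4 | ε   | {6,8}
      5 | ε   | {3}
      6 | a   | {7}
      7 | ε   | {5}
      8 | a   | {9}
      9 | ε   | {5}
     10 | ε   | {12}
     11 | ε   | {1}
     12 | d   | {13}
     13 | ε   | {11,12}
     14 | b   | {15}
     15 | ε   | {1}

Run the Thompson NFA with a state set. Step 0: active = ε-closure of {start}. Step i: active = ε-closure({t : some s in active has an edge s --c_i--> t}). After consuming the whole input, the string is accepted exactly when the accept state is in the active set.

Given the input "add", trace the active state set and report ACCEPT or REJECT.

Answer: ACCEPT

Derivation:
initial (ε-close {0}): {0,2,3,4,6,8,10,12,14}
'a' @ 1: {3,5,7,9,10,12}
'd' @ 2: {1,11,12,13}  (accept∈set)
'd' @ 3: {1,11,12,13}  (accept∈set)
final: {1,11,12,13}; accept 1 in set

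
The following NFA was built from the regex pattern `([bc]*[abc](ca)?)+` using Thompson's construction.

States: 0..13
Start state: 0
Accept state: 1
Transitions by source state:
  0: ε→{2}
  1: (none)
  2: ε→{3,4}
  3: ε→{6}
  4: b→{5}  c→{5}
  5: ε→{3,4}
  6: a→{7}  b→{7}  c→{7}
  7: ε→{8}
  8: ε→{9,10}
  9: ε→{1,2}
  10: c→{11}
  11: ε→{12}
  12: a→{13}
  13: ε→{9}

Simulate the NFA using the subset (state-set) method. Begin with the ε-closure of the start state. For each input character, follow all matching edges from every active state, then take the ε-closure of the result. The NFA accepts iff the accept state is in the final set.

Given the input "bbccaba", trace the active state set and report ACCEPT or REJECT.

Answer: ACCEPT

Derivation:
initial (ε-close {0}): {0,2,3,4,6}
'b' @ 1: {1,2,3,4,5,6,7,8,9,10}  [accepting]
'b' @ 2: {1,2,3,4,5,6,7,8,9,10}  [accepting]
'c' @ 3: {1,2,3,4,5,6,7,8,9,10,11,12}  [accepting]
'c' @ 4: {1,2,3,4,5,6,7,8,9,10,11,12}  [accepting]
'a' @ 5: {1,2,3,4,6,7,8,9,10,13}  [accepting]
'b' @ 6: {1,2,3,4,5,6,7,8,9,10}  [accepting]
'a' @ 7: {1,2,3,4,6,7,8,9,10}  [accepting]
final: {1,2,3,4,6,7,8,9,10}; accept 1 in set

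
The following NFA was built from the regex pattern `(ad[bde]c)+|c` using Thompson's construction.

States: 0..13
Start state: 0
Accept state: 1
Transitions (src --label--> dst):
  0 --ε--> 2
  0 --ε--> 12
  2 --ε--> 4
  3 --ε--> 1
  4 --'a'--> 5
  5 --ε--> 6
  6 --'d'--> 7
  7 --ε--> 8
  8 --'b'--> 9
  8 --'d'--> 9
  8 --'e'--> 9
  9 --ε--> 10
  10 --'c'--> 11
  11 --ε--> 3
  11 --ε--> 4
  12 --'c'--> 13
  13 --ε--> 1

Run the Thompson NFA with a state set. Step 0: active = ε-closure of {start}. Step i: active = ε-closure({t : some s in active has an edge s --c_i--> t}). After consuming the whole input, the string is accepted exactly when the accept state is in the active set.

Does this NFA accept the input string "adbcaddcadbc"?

Answer: ACCEPT

Trace:
initial (ε-close {0}): {0,2,4,12}
'a' @ 1: {5,6}
'd' @ 2: {7,8}
'b' @ 3: {9,10}
'c' @ 4: {1,3,4,11}  ✓accept
'a' @ 5: {5,6}
'd' @ 6: {7,8}
'd' @ 7: {9,10}
'c' @ 8: {1,3,4,11}  ✓accept
'a' @ 9: {5,6}
'd' @ 10: {7,8}
'b' @ 11: {9,10}
'c' @ 12: {1,3,4,11}  ✓accept
final: {1,3,4,11}; accept 1 in set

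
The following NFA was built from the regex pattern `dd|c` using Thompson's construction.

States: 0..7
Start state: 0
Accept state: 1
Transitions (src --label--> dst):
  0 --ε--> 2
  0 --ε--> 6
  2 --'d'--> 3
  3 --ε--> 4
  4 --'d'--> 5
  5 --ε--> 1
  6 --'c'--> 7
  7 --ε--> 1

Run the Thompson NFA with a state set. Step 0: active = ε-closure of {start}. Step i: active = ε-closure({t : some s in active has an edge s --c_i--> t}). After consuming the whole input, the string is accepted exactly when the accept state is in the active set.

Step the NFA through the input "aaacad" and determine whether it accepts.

Answer: REJECT

Derivation:
start: ε-closure({0}) = {0,2,6}
'a' @ 1: {}  — dead — no transitions
rest 'aacad' ignored (set empty)
end set {} — state 1 not in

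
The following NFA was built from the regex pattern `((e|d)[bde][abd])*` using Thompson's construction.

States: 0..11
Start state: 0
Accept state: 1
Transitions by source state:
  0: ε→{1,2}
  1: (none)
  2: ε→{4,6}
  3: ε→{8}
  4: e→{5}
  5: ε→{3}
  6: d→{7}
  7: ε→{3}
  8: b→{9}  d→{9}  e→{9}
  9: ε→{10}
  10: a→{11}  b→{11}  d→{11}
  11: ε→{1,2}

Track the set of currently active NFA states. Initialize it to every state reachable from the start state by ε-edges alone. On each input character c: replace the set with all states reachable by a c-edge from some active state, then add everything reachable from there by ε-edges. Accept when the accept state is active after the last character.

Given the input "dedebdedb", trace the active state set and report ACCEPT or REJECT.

Answer: ACCEPT

Steps:
initial (ε-close {0}): {0,1,2,4,6}
'd' @ 1: {3,7,8}
'e' @ 2: {9,10}
'd' @ 3: {1,2,4,6,11}  [accepting]
'e' @ 4: {3,5,8}
'b' @ 5: {9,10}
'd' @ 6: {1,2,4,6,11}  [accepting]
'e' @ 7: {3,5,8}
'd' @ 8: {9,10}
'b' @ 9: {1,2,4,6,11}  [accepting]
final: {1,2,4,6,11}; accept 1 in set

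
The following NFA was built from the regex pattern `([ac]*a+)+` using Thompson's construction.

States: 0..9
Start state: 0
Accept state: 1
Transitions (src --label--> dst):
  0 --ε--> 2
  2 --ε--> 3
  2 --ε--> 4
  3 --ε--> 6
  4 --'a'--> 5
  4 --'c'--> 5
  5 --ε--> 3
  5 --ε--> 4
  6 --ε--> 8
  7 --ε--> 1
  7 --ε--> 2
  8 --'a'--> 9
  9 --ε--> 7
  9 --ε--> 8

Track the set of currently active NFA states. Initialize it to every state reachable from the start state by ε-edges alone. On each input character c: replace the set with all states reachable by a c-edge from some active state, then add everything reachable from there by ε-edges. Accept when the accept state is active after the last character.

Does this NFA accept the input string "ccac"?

Answer: REJECT

Trace:
start: ε-closure({0}) = {0,2,3,4,6,8}
'c' @ 1: {3,4,5,6,8}
'c' @ 2: {3,4,5,6,8}
'a' @ 3: {1,2,3,4,5,6,7,8,9}  ✓accept
'c' @ 4: {3,4,5,6,8}
final: {3,4,5,6,8}; accept 1 not in set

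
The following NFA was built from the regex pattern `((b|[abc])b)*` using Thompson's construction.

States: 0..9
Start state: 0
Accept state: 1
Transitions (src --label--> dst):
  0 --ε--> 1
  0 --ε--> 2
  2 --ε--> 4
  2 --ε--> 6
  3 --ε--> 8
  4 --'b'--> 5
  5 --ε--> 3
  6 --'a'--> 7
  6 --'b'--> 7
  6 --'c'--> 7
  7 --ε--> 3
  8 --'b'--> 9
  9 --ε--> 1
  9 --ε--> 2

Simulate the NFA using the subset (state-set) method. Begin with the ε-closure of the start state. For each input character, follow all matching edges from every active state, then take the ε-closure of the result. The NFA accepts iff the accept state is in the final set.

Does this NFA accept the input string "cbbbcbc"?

Answer: REJECT

Steps:
start: ε-closure({0}) = {0,1,2,4,6}
'c' @ 1: {3,7,8}
'b' @ 2: {1,2,4,6,9}  [accepting]
'b' @ 3: {3,5,7,8}
'b' @ 4: {1,2,4,6,9}  [accepting]
'c' @ 5: {3,7,8}
'b' @ 6: {1,2,4,6,9}  [accepting]
'c' @ 7: {3,7,8}
after full input: {3,7,8}  (accept=1 not in)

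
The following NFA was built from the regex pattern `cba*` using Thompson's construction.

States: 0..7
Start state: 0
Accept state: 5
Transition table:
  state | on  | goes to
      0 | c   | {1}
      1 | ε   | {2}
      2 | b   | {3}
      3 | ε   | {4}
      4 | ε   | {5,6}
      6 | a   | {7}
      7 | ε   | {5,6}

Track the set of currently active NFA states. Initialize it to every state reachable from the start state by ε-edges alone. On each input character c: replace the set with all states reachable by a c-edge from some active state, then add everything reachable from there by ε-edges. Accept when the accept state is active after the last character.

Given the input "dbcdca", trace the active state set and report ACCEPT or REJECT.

Answer: REJECT

Steps:
S₀ = ε-closure({0}) = {0}
'd' @ 1: {}  — dead — no transitions
rest 'bcdca' ignored (set empty)
end set {} — state 5 not in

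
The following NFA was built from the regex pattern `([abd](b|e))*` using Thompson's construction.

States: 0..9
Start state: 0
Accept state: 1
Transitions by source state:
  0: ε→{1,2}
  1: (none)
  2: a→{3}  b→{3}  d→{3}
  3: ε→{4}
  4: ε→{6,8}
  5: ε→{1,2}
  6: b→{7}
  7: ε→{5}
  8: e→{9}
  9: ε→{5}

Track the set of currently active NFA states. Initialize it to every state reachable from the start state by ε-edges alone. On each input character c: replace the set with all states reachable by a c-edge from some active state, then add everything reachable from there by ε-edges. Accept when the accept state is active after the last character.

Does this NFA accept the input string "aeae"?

S₀ = ε-closure({0}) = {0,1,2}
'a' @ 1: {3,4,6,8}
'e' @ 2: {1,2,5,9}  (accept∈set)
'a' @ 3: {3,4,6,8}
'e' @ 4: {1,2,5,9}  (accept∈set)
after full input: {1,2,5,9}  (accept=1 in)

Answer: ACCEPT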